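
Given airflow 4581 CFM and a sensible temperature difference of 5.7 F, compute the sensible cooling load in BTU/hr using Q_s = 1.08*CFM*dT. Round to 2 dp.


Q = 1.08 * 4581 * 5.7 = 28200.64 BTU/hr

28200.64 BTU/hr


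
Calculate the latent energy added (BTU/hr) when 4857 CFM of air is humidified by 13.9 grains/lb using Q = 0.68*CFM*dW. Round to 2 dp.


Q = 0.68 * 4857 * 13.9 = 45908.36 BTU/hr

45908.36 BTU/hr


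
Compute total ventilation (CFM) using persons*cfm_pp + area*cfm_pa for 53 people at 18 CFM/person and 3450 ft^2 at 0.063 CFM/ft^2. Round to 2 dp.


Total = 53*18 + 3450*0.063 = 1171.35 CFM

1171.35 CFM


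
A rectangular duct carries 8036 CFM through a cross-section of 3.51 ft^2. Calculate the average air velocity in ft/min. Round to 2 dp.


V = 8036 / 3.51 = 2289.46 ft/min

2289.46 ft/min


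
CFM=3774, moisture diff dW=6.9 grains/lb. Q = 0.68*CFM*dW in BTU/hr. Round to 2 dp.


Q = 0.68 * 3774 * 6.9 = 17707.61 BTU/hr

17707.61 BTU/hr


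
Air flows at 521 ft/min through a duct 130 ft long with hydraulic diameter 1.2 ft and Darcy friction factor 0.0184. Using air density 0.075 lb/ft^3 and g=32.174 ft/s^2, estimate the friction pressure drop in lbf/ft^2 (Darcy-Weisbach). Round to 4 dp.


v_fps = 521/60 = 8.6833 ft/s
dp = 0.0184*(130/1.2)*0.075*8.6833^2/(2*32.174) = 0.1752 lbf/ft^2

0.1752 lbf/ft^2


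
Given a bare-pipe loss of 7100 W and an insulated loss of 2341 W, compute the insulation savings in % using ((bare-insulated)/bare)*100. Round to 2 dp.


Savings = ((7100-2341)/7100)*100 = 67.03 %

67.03 %


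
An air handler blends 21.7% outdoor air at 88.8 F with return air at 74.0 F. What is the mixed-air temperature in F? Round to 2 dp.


T_mix = 74.0 + (21.7/100)*(88.8-74.0) = 77.21 F

77.21 F


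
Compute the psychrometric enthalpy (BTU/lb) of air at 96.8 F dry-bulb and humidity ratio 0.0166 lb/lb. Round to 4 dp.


h = 0.24*96.8 + 0.0166*(1061+0.444*96.8) = 41.5581 BTU/lb

41.5581 BTU/lb


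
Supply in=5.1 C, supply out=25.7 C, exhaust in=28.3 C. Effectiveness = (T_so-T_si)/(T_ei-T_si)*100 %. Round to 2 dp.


eff = (25.7-5.1)/(28.3-5.1)*100 = 88.79 %

88.79 %


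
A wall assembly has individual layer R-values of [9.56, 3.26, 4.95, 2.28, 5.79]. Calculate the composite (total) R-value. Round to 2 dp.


R_total = 9.56 + 3.26 + 4.95 + 2.28 + 5.79 = 25.84

25.84


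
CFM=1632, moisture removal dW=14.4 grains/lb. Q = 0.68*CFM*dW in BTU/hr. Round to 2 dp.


Q = 0.68 * 1632 * 14.4 = 15980.54 BTU/hr

15980.54 BTU/hr


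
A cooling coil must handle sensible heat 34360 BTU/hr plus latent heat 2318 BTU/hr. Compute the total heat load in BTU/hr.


Qt = 34360 + 2318 = 36678 BTU/hr

36678 BTU/hr


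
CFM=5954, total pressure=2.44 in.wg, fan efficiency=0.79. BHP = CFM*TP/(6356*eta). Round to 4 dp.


BHP = 5954 * 2.44 / (6356 * 0.79) = 2.8933 hp

2.8933 hp


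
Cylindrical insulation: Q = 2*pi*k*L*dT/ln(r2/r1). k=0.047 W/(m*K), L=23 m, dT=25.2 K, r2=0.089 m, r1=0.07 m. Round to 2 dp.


Q = 2*pi*0.047*23*25.2/ln(0.089/0.07) = 712.75 W

712.75 W


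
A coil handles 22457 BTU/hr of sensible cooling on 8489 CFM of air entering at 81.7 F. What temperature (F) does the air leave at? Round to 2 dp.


dT = 22457/(1.08*8489) = 2.4495
T_leave = 81.7 - 2.4495 = 79.25 F

79.25 F


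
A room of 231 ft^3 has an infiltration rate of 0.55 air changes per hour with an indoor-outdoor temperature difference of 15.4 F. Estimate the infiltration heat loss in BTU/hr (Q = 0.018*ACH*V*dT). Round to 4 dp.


Q = 0.018 * 0.55 * 231 * 15.4 = 35.2183 BTU/hr

35.2183 BTU/hr


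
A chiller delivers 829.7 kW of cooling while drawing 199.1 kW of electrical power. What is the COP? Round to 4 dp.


COP = 829.7 / 199.1 = 4.1673

4.1673


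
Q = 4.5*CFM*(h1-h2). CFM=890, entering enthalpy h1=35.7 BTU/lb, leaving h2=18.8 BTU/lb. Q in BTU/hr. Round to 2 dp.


Q = 4.5 * 890 * (35.7 - 18.8) = 67684.50 BTU/hr

67684.50 BTU/hr


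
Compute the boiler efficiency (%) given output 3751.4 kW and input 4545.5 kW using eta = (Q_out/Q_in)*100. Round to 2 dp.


eta = (3751.4/4545.5)*100 = 82.53 %

82.53 %


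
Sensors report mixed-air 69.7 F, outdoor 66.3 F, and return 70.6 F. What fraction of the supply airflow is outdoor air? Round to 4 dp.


frac = (69.7 - 70.6) / (66.3 - 70.6) = 0.2093

0.2093


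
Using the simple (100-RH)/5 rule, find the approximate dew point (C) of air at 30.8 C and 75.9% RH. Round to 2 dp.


Td = 30.8 - (100-75.9)/5 = 25.98 C

25.98 C


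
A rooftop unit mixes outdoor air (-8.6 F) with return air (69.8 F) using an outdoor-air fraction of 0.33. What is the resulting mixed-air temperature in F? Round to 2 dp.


T_mix = 0.33*(-8.6) + 0.67*69.8 = 43.93 F

43.93 F


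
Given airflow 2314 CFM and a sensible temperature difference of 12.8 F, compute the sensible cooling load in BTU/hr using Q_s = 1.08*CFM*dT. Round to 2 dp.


Q = 1.08 * 2314 * 12.8 = 31988.74 BTU/hr

31988.74 BTU/hr


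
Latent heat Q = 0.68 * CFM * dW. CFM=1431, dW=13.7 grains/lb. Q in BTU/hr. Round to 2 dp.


Q = 0.68 * 1431 * 13.7 = 13331.20 BTU/hr

13331.20 BTU/hr


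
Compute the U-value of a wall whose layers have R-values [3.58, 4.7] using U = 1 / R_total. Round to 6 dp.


R_total = 3.58 + 4.7 = 8.28
U = 1/8.28 = 0.120773

0.120773


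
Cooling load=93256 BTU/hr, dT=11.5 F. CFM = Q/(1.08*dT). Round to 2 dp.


CFM = 93256 / (1.08 * 11.5) = 7508.53

7508.53 CFM


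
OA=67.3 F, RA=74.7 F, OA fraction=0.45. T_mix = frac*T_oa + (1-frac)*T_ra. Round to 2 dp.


T_mix = 0.45*67.3 + 0.55*74.7 = 71.37 F

71.37 F


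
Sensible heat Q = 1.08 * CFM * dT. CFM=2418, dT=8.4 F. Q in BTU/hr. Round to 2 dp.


Q = 1.08 * 2418 * 8.4 = 21936.10 BTU/hr

21936.10 BTU/hr


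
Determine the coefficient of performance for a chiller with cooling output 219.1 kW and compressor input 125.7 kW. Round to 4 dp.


COP = 219.1 / 125.7 = 1.7430

1.7430


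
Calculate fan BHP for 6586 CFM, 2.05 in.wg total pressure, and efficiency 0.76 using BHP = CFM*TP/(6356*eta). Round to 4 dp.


BHP = 6586 * 2.05 / (6356 * 0.76) = 2.7950 hp

2.7950 hp


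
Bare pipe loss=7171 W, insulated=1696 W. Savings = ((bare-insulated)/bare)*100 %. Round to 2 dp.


Savings = ((7171-1696)/7171)*100 = 76.35 %

76.35 %


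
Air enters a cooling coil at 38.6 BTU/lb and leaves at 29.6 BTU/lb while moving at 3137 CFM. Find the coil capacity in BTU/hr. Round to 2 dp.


Q = 4.5 * 3137 * (38.6 - 29.6) = 127048.50 BTU/hr

127048.50 BTU/hr


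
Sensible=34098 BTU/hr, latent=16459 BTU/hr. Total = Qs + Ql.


Qt = 34098 + 16459 = 50557 BTU/hr

50557 BTU/hr


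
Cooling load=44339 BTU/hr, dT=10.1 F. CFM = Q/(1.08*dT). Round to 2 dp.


CFM = 44339 / (1.08 * 10.1) = 4064.81

4064.81 CFM


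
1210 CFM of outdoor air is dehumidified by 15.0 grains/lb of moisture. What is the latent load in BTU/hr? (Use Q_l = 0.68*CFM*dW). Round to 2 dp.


Q = 0.68 * 1210 * 15.0 = 12342.00 BTU/hr

12342.00 BTU/hr


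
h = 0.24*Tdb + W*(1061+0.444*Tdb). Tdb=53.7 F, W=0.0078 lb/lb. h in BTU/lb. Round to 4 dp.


h = 0.24*53.7 + 0.0078*(1061+0.444*53.7) = 21.3498 BTU/lb

21.3498 BTU/lb


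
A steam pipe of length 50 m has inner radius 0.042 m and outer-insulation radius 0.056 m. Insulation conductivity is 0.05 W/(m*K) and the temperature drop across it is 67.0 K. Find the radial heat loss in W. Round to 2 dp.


Q = 2*pi*0.05*50*67.0/ln(0.056/0.042) = 3658.32 W

3658.32 W


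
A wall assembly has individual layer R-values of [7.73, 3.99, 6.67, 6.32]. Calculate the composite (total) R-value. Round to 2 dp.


R_total = 7.73 + 3.99 + 6.67 + 6.32 = 24.71

24.71


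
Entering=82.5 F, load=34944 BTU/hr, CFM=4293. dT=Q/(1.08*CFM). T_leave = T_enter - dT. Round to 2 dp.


dT = 34944/(1.08*4293) = 7.5368
T_leave = 82.5 - 7.5368 = 74.96 F

74.96 F


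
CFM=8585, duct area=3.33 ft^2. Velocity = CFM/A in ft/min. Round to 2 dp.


V = 8585 / 3.33 = 2578.08 ft/min

2578.08 ft/min


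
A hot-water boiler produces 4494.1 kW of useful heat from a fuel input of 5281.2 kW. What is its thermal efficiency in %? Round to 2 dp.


eta = (4494.1/5281.2)*100 = 85.10 %

85.10 %


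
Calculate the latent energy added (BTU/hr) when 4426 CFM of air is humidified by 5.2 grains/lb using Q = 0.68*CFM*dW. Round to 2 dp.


Q = 0.68 * 4426 * 5.2 = 15650.34 BTU/hr

15650.34 BTU/hr


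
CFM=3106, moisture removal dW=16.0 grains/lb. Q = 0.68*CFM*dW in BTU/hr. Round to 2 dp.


Q = 0.68 * 3106 * 16.0 = 33793.28 BTU/hr

33793.28 BTU/hr


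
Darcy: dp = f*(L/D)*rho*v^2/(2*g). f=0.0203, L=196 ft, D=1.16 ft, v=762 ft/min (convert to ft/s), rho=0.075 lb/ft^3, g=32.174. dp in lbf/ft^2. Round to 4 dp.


v_fps = 762/60 = 12.7 ft/s
dp = 0.0203*(196/1.16)*0.075*12.7^2/(2*32.174) = 0.6448 lbf/ft^2

0.6448 lbf/ft^2


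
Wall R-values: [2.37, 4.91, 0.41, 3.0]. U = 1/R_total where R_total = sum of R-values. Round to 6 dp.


R_total = 2.37 + 4.91 + 0.41 + 3.0 = 10.69
U = 1/10.69 = 0.093545

0.093545


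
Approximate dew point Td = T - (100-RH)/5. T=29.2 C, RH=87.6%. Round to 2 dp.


Td = 29.2 - (100-87.6)/5 = 26.72 C

26.72 C


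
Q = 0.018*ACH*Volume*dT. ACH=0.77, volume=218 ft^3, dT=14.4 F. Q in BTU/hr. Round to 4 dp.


Q = 0.018 * 0.77 * 218 * 14.4 = 43.5093 BTU/hr

43.5093 BTU/hr


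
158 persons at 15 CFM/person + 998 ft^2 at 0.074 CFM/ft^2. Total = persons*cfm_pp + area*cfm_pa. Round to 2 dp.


Total = 158*15 + 998*0.074 = 2443.85 CFM

2443.85 CFM


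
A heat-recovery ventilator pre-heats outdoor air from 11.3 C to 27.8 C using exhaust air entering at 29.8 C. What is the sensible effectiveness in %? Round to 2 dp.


eff = (27.8-11.3)/(29.8-11.3)*100 = 89.19 %

89.19 %


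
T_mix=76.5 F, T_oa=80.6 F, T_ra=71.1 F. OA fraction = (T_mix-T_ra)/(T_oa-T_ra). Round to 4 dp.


frac = (76.5 - 71.1) / (80.6 - 71.1) = 0.5684

0.5684


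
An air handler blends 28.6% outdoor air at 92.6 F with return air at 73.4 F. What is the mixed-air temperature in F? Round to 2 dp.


T_mix = 73.4 + (28.6/100)*(92.6-73.4) = 78.89 F

78.89 F


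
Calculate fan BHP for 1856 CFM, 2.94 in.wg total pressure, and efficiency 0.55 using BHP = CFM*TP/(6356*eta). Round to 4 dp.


BHP = 1856 * 2.94 / (6356 * 0.55) = 1.5609 hp

1.5609 hp


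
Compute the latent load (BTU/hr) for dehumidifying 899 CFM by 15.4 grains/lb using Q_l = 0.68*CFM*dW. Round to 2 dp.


Q = 0.68 * 899 * 15.4 = 9414.33 BTU/hr

9414.33 BTU/hr


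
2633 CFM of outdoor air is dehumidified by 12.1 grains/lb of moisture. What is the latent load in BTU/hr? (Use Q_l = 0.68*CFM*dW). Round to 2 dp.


Q = 0.68 * 2633 * 12.1 = 21664.32 BTU/hr

21664.32 BTU/hr


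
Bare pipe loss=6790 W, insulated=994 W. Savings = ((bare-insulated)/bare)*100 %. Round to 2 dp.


Savings = ((6790-994)/6790)*100 = 85.36 %

85.36 %


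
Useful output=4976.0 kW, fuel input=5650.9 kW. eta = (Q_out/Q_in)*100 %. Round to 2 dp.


eta = (4976.0/5650.9)*100 = 88.06 %

88.06 %


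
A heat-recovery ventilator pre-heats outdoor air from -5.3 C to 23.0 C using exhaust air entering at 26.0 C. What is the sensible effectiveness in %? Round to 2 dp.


eff = (23.0-(-5.3))/(26.0-(-5.3))*100 = 90.42 %

90.42 %


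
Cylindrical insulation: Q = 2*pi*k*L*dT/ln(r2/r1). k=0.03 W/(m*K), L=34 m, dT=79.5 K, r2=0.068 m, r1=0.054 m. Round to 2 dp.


Q = 2*pi*0.03*34*79.5/ln(0.068/0.054) = 2210.20 W

2210.20 W


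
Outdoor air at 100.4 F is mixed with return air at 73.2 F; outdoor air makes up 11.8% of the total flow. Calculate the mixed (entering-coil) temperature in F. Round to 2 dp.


T_mix = 73.2 + (11.8/100)*(100.4-73.2) = 76.41 F

76.41 F


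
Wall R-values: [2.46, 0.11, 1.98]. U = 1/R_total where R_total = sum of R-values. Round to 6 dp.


R_total = 2.46 + 0.11 + 1.98 = 4.55
U = 1/4.55 = 0.219780

0.219780


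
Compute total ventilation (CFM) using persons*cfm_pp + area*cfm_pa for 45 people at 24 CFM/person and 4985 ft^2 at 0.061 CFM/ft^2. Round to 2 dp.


Total = 45*24 + 4985*0.061 = 1384.09 CFM

1384.09 CFM


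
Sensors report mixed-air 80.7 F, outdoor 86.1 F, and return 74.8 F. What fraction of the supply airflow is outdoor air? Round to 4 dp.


frac = (80.7 - 74.8) / (86.1 - 74.8) = 0.5221

0.5221


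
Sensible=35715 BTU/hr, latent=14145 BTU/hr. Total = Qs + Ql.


Qt = 35715 + 14145 = 49860 BTU/hr

49860 BTU/hr


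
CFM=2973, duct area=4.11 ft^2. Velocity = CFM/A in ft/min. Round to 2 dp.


V = 2973 / 4.11 = 723.36 ft/min

723.36 ft/min


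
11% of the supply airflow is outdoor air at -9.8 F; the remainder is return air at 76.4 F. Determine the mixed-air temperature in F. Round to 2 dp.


T_mix = 0.11*(-9.8) + 0.89*76.4 = 66.92 F

66.92 F


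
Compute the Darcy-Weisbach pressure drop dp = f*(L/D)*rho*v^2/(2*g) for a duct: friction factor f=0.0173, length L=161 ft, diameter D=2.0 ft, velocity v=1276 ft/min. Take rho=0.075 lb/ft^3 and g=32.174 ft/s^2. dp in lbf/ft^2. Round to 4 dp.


v_fps = 1276/60 = 21.2667 ft/s
dp = 0.0173*(161/2.0)*0.075*21.2667^2/(2*32.174) = 0.7341 lbf/ft^2

0.7341 lbf/ft^2


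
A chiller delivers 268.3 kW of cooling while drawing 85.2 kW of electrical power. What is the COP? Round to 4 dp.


COP = 268.3 / 85.2 = 3.1491

3.1491


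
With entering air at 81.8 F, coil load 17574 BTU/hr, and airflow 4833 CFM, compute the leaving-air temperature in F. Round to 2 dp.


dT = 17574/(1.08*4833) = 3.3669
T_leave = 81.8 - 3.3669 = 78.43 F

78.43 F


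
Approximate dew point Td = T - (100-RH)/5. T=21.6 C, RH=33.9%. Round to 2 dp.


Td = 21.6 - (100-33.9)/5 = 8.38 C

8.38 C


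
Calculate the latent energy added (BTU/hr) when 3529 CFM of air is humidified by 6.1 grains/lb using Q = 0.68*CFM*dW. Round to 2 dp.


Q = 0.68 * 3529 * 6.1 = 14638.29 BTU/hr

14638.29 BTU/hr


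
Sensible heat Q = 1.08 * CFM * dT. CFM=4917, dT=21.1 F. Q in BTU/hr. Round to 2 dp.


Q = 1.08 * 4917 * 21.1 = 112048.60 BTU/hr

112048.60 BTU/hr


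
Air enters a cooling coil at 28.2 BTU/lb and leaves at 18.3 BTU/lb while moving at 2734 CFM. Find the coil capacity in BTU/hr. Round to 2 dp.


Q = 4.5 * 2734 * (28.2 - 18.3) = 121799.70 BTU/hr

121799.70 BTU/hr


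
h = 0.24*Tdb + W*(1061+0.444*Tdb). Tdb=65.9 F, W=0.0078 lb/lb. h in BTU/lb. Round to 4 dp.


h = 0.24*65.9 + 0.0078*(1061+0.444*65.9) = 24.3200 BTU/lb

24.3200 BTU/lb


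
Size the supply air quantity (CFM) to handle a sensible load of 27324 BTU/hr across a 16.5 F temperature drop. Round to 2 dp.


CFM = 27324 / (1.08 * 16.5) = 1533.33

1533.33 CFM


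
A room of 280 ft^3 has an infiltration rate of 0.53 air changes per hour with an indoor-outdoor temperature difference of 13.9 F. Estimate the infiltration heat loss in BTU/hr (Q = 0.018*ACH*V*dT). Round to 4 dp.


Q = 0.018 * 0.53 * 280 * 13.9 = 37.1297 BTU/hr

37.1297 BTU/hr


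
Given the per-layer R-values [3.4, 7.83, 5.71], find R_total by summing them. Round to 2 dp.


R_total = 3.4 + 7.83 + 5.71 = 16.94

16.94


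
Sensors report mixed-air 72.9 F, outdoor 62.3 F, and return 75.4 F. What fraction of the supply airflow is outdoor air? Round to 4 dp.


frac = (72.9 - 75.4) / (62.3 - 75.4) = 0.1908

0.1908


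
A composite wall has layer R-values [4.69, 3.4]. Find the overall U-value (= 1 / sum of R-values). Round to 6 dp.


R_total = 4.69 + 3.4 = 8.09
U = 1/8.09 = 0.123609

0.123609


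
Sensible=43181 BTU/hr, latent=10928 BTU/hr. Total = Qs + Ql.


Qt = 43181 + 10928 = 54109 BTU/hr

54109 BTU/hr


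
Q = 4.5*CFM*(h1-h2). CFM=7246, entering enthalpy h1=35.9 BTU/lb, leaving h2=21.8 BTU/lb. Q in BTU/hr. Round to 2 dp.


Q = 4.5 * 7246 * (35.9 - 21.8) = 459758.70 BTU/hr

459758.70 BTU/hr


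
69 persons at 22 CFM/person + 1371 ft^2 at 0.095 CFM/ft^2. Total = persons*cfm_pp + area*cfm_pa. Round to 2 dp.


Total = 69*22 + 1371*0.095 = 1648.25 CFM

1648.25 CFM


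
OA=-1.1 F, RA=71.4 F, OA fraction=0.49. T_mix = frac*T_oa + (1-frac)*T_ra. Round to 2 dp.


T_mix = 0.49*(-1.1) + 0.51*71.4 = 35.88 F

35.88 F


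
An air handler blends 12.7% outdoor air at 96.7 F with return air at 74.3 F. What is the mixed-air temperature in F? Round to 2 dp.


T_mix = 74.3 + (12.7/100)*(96.7-74.3) = 77.14 F

77.14 F


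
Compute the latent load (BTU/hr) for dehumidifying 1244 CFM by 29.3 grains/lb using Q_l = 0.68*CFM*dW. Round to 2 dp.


Q = 0.68 * 1244 * 29.3 = 24785.46 BTU/hr

24785.46 BTU/hr


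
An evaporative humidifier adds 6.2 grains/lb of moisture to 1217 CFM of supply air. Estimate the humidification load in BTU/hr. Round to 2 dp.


Q = 0.68 * 1217 * 6.2 = 5130.87 BTU/hr

5130.87 BTU/hr


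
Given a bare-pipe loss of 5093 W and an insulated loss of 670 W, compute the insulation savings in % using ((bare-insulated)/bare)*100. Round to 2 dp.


Savings = ((5093-670)/5093)*100 = 86.84 %

86.84 %


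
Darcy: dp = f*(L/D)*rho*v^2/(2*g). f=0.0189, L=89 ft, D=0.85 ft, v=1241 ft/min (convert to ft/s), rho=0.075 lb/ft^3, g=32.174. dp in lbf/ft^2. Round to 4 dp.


v_fps = 1241/60 = 20.6833 ft/s
dp = 0.0189*(89/0.85)*0.075*20.6833^2/(2*32.174) = 0.9867 lbf/ft^2

0.9867 lbf/ft^2


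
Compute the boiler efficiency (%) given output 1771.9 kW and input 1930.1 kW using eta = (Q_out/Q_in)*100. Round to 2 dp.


eta = (1771.9/1930.1)*100 = 91.80 %

91.80 %


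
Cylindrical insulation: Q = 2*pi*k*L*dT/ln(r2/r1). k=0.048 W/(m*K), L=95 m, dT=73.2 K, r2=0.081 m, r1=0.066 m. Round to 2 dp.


Q = 2*pi*0.048*95*73.2/ln(0.081/0.066) = 10240.89 W

10240.89 W


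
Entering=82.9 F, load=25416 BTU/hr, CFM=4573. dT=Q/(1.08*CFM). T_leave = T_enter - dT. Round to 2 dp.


dT = 25416/(1.08*4573) = 5.1461
T_leave = 82.9 - 5.1461 = 77.75 F

77.75 F


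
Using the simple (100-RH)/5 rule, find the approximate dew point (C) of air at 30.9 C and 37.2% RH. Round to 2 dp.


Td = 30.9 - (100-37.2)/5 = 18.34 C

18.34 C


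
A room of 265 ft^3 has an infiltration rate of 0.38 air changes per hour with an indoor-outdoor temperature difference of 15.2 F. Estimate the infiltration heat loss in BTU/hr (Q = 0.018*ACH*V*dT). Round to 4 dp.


Q = 0.018 * 0.38 * 265 * 15.2 = 27.5515 BTU/hr

27.5515 BTU/hr


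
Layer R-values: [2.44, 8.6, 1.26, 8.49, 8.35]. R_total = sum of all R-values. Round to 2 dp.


R_total = 2.44 + 8.6 + 1.26 + 8.49 + 8.35 = 29.14

29.14


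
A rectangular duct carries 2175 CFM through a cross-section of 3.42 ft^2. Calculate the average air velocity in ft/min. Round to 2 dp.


V = 2175 / 3.42 = 635.96 ft/min

635.96 ft/min


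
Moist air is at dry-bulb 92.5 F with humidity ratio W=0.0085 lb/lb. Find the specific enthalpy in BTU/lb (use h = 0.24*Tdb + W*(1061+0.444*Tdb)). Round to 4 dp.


h = 0.24*92.5 + 0.0085*(1061+0.444*92.5) = 31.5676 BTU/lb

31.5676 BTU/lb


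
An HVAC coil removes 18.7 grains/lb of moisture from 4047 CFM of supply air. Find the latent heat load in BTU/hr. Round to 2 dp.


Q = 0.68 * 4047 * 18.7 = 51461.65 BTU/hr

51461.65 BTU/hr


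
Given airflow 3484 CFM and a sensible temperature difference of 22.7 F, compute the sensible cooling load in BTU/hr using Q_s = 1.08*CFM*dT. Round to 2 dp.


Q = 1.08 * 3484 * 22.7 = 85413.74 BTU/hr

85413.74 BTU/hr


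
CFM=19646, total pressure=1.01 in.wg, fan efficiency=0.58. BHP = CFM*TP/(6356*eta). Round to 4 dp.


BHP = 19646 * 1.01 / (6356 * 0.58) = 5.3825 hp

5.3825 hp


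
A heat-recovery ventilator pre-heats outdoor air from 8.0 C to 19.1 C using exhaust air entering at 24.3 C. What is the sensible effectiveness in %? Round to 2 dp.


eff = (19.1-8.0)/(24.3-8.0)*100 = 68.10 %

68.10 %


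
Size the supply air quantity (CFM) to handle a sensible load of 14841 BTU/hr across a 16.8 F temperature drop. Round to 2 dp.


CFM = 14841 / (1.08 * 16.8) = 817.96

817.96 CFM


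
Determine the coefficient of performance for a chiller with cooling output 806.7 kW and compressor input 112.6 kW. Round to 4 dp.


COP = 806.7 / 112.6 = 7.1643

7.1643


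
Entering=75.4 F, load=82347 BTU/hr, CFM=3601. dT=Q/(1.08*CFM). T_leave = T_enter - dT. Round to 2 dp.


dT = 82347/(1.08*3601) = 21.1739
T_leave = 75.4 - 21.1739 = 54.23 F

54.23 F


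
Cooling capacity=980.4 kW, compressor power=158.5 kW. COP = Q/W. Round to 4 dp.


COP = 980.4 / 158.5 = 6.1855

6.1855


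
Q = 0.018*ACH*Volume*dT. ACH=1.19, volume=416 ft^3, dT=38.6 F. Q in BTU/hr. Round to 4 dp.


Q = 0.018 * 1.19 * 416 * 38.6 = 343.9538 BTU/hr

343.9538 BTU/hr


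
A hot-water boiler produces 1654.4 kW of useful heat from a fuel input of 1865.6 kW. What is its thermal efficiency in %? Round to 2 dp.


eta = (1654.4/1865.6)*100 = 88.68 %

88.68 %


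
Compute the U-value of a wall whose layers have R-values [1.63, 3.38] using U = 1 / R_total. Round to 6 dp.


R_total = 1.63 + 3.38 = 5.01
U = 1/5.01 = 0.199601

0.199601


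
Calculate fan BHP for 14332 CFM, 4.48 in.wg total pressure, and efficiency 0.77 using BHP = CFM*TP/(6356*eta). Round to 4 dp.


BHP = 14332 * 4.48 / (6356 * 0.77) = 13.1193 hp

13.1193 hp


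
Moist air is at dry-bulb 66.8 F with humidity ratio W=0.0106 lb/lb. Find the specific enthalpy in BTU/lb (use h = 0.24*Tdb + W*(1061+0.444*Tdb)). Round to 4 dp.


h = 0.24*66.8 + 0.0106*(1061+0.444*66.8) = 27.5930 BTU/lb

27.5930 BTU/lb


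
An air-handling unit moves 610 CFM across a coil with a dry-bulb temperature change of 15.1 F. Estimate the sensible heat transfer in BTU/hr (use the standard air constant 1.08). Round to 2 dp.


Q = 1.08 * 610 * 15.1 = 9947.88 BTU/hr

9947.88 BTU/hr


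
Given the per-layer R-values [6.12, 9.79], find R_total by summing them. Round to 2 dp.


R_total = 6.12 + 9.79 = 15.91

15.91


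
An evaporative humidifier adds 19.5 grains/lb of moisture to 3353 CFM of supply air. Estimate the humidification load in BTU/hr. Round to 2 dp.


Q = 0.68 * 3353 * 19.5 = 44460.78 BTU/hr

44460.78 BTU/hr


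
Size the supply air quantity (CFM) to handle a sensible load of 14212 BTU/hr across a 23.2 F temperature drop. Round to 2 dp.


CFM = 14212 / (1.08 * 23.2) = 567.21

567.21 CFM


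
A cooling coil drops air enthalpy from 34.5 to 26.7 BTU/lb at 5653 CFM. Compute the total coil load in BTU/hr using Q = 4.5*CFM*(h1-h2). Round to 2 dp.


Q = 4.5 * 5653 * (34.5 - 26.7) = 198420.30 BTU/hr

198420.30 BTU/hr


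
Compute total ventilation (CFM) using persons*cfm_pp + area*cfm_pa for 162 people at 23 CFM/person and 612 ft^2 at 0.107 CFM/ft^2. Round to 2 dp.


Total = 162*23 + 612*0.107 = 3791.48 CFM

3791.48 CFM


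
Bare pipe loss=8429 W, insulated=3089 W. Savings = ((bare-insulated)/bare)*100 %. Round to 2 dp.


Savings = ((8429-3089)/8429)*100 = 63.35 %

63.35 %


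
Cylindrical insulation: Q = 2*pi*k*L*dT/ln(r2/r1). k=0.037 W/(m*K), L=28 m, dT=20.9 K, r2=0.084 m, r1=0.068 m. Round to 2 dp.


Q = 2*pi*0.037*28*20.9/ln(0.084/0.068) = 643.82 W

643.82 W


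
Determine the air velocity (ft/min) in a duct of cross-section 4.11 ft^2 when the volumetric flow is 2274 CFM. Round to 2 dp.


V = 2274 / 4.11 = 553.28 ft/min

553.28 ft/min


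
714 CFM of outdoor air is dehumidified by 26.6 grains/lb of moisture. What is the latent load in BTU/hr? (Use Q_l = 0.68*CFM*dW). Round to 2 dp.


Q = 0.68 * 714 * 26.6 = 12914.83 BTU/hr

12914.83 BTU/hr


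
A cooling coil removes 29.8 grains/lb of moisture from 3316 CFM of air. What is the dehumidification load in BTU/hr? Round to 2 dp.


Q = 0.68 * 3316 * 29.8 = 67195.42 BTU/hr

67195.42 BTU/hr


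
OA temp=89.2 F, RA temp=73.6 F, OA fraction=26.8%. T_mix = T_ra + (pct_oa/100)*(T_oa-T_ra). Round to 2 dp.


T_mix = 73.6 + (26.8/100)*(89.2-73.6) = 77.78 F

77.78 F


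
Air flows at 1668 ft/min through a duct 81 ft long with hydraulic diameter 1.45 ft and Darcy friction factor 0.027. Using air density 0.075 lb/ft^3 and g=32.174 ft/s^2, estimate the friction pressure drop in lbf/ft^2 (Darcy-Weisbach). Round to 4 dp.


v_fps = 1668/60 = 27.8 ft/s
dp = 0.027*(81/1.45)*0.075*27.8^2/(2*32.174) = 1.3586 lbf/ft^2

1.3586 lbf/ft^2


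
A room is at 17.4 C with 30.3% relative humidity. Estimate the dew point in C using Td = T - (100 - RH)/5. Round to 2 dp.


Td = 17.4 - (100-30.3)/5 = 3.46 C

3.46 C


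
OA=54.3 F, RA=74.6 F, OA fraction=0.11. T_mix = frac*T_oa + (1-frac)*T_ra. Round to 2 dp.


T_mix = 0.11*54.3 + 0.89*74.6 = 72.37 F

72.37 F


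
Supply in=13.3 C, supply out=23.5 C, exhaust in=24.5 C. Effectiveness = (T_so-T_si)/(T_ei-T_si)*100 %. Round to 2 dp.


eff = (23.5-13.3)/(24.5-13.3)*100 = 91.07 %

91.07 %


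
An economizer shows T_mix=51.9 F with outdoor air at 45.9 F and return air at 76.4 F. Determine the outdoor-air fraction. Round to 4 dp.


frac = (51.9 - 76.4) / (45.9 - 76.4) = 0.8033

0.8033


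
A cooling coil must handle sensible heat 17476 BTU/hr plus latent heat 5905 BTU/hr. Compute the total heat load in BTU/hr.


Qt = 17476 + 5905 = 23381 BTU/hr

23381 BTU/hr


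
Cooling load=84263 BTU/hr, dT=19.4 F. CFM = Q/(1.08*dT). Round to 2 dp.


CFM = 84263 / (1.08 * 19.4) = 4021.72

4021.72 CFM


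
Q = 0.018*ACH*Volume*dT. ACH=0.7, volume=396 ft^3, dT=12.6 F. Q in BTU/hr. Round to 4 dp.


Q = 0.018 * 0.7 * 396 * 12.6 = 62.8690 BTU/hr

62.8690 BTU/hr


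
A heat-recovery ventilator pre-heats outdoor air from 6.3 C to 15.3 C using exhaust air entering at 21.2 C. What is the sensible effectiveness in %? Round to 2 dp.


eff = (15.3-6.3)/(21.2-6.3)*100 = 60.40 %

60.40 %


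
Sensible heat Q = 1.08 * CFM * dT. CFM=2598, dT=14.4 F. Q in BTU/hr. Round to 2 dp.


Q = 1.08 * 2598 * 14.4 = 40404.10 BTU/hr

40404.10 BTU/hr


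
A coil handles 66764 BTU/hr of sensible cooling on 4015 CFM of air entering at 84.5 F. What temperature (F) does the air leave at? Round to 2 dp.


dT = 66764/(1.08*4015) = 15.3969
T_leave = 84.5 - 15.3969 = 69.10 F

69.10 F


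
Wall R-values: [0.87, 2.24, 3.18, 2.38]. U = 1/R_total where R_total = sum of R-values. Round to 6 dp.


R_total = 0.87 + 2.24 + 3.18 + 2.38 = 8.67
U = 1/8.67 = 0.115340

0.115340


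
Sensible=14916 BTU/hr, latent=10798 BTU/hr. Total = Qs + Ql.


Qt = 14916 + 10798 = 25714 BTU/hr

25714 BTU/hr


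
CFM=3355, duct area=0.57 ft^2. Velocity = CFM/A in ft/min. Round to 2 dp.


V = 3355 / 0.57 = 5885.96 ft/min

5885.96 ft/min


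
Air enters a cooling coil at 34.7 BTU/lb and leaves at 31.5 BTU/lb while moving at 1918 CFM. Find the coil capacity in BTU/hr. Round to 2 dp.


Q = 4.5 * 1918 * (34.7 - 31.5) = 27619.20 BTU/hr

27619.20 BTU/hr


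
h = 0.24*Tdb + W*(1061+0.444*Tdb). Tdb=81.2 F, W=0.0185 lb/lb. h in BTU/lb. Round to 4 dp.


h = 0.24*81.2 + 0.0185*(1061+0.444*81.2) = 39.7835 BTU/lb

39.7835 BTU/lb


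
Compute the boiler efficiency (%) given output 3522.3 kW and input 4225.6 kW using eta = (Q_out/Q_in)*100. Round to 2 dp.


eta = (3522.3/4225.6)*100 = 83.36 %

83.36 %


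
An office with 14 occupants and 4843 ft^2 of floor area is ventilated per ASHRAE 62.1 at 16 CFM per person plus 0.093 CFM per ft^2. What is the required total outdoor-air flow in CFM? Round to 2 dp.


Total = 14*16 + 4843*0.093 = 674.40 CFM

674.40 CFM


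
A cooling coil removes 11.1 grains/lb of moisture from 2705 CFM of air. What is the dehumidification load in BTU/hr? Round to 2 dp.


Q = 0.68 * 2705 * 11.1 = 20417.34 BTU/hr

20417.34 BTU/hr


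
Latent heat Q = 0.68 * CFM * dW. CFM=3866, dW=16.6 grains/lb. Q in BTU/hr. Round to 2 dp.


Q = 0.68 * 3866 * 16.6 = 43639.41 BTU/hr

43639.41 BTU/hr


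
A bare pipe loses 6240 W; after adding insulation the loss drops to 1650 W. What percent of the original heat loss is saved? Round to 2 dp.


Savings = ((6240-1650)/6240)*100 = 73.56 %

73.56 %


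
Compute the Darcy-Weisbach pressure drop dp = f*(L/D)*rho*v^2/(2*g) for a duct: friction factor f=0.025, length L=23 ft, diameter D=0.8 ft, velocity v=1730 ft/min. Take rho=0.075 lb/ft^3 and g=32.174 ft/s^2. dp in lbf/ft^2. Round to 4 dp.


v_fps = 1730/60 = 28.8333 ft/s
dp = 0.025*(23/0.8)*0.075*28.8333^2/(2*32.174) = 0.6965 lbf/ft^2

0.6965 lbf/ft^2


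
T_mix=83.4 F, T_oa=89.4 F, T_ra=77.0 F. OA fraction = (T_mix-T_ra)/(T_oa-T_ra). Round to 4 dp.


frac = (83.4 - 77.0) / (89.4 - 77.0) = 0.5161

0.5161


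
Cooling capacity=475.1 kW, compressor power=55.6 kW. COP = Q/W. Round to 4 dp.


COP = 475.1 / 55.6 = 8.5450

8.5450


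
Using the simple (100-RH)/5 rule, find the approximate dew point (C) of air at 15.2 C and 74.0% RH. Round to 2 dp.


Td = 15.2 - (100-74.0)/5 = 10.00 C

10.00 C


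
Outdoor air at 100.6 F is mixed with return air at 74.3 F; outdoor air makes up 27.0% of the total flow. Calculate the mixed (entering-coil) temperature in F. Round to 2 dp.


T_mix = 74.3 + (27.0/100)*(100.6-74.3) = 81.40 F

81.40 F


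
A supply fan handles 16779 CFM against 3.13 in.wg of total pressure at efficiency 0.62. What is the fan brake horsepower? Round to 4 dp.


BHP = 16779 * 3.13 / (6356 * 0.62) = 13.3271 hp

13.3271 hp


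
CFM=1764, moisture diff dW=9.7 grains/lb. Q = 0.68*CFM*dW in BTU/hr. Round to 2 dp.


Q = 0.68 * 1764 * 9.7 = 11635.34 BTU/hr

11635.34 BTU/hr


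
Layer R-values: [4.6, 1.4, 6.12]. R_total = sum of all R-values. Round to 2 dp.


R_total = 4.6 + 1.4 + 6.12 = 12.12

12.12


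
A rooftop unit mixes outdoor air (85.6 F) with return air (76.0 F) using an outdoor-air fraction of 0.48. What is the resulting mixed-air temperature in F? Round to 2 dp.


T_mix = 0.48*85.6 + 0.52*76.0 = 80.61 F

80.61 F


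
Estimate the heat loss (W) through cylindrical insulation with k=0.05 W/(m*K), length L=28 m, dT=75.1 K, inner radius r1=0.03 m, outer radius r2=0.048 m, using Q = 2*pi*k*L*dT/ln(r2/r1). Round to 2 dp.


Q = 2*pi*0.05*28*75.1/ln(0.048/0.03) = 1405.55 W

1405.55 W


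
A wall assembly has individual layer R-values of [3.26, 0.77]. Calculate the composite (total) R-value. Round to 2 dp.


R_total = 3.26 + 0.77 = 4.03

4.03


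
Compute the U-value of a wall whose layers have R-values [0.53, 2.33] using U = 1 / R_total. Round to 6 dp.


R_total = 0.53 + 2.33 = 2.86
U = 1/2.86 = 0.349650

0.349650


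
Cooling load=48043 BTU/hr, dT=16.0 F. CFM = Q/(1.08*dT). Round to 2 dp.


CFM = 48043 / (1.08 * 16.0) = 2780.27

2780.27 CFM


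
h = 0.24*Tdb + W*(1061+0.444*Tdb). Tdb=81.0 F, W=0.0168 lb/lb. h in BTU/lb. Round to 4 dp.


h = 0.24*81.0 + 0.0168*(1061+0.444*81.0) = 37.8690 BTU/lb

37.8690 BTU/lb


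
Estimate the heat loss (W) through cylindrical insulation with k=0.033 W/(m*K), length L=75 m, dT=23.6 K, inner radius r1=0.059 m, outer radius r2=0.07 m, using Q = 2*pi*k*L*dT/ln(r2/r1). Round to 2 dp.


Q = 2*pi*0.033*75*23.6/ln(0.07/0.059) = 2146.73 W

2146.73 W


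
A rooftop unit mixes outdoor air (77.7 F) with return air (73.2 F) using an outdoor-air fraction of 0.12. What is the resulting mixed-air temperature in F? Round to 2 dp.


T_mix = 0.12*77.7 + 0.88*73.2 = 73.74 F

73.74 F


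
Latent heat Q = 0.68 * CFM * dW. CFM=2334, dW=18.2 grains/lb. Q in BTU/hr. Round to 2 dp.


Q = 0.68 * 2334 * 18.2 = 28885.58 BTU/hr

28885.58 BTU/hr


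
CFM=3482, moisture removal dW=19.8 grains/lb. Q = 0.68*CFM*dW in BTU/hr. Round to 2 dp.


Q = 0.68 * 3482 * 19.8 = 46881.65 BTU/hr

46881.65 BTU/hr


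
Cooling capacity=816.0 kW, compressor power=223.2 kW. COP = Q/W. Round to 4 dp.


COP = 816.0 / 223.2 = 3.6559

3.6559


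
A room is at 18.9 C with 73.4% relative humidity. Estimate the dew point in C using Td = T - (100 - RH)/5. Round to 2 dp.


Td = 18.9 - (100-73.4)/5 = 13.58 C

13.58 C


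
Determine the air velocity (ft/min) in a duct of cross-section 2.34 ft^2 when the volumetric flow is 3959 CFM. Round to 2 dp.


V = 3959 / 2.34 = 1691.88 ft/min

1691.88 ft/min


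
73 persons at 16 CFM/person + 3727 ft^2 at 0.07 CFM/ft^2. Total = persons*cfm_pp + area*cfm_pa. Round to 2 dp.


Total = 73*16 + 3727*0.07 = 1428.89 CFM

1428.89 CFM


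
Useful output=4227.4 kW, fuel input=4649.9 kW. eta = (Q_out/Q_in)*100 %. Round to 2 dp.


eta = (4227.4/4649.9)*100 = 90.91 %

90.91 %


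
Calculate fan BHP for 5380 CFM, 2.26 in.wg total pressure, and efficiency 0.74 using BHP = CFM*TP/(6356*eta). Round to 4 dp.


BHP = 5380 * 2.26 / (6356 * 0.74) = 2.5851 hp

2.5851 hp


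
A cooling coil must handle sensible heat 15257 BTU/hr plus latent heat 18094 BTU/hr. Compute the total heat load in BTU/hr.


Qt = 15257 + 18094 = 33351 BTU/hr

33351 BTU/hr


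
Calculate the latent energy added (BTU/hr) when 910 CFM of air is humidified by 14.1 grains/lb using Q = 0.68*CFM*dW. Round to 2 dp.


Q = 0.68 * 910 * 14.1 = 8725.08 BTU/hr

8725.08 BTU/hr


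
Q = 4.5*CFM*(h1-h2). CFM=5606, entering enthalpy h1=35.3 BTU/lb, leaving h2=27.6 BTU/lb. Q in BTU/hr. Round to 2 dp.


Q = 4.5 * 5606 * (35.3 - 27.6) = 194247.90 BTU/hr

194247.90 BTU/hr


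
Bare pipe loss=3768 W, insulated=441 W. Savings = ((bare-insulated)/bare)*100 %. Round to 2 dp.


Savings = ((3768-441)/3768)*100 = 88.30 %

88.30 %


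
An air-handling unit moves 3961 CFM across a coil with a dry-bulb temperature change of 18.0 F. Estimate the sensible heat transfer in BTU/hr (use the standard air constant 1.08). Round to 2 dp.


Q = 1.08 * 3961 * 18.0 = 77001.84 BTU/hr

77001.84 BTU/hr


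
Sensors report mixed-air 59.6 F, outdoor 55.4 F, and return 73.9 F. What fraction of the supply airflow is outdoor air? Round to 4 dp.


frac = (59.6 - 73.9) / (55.4 - 73.9) = 0.7730

0.7730


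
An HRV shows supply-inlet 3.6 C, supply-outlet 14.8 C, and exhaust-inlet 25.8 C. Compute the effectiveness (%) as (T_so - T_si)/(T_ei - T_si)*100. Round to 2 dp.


eff = (14.8-3.6)/(25.8-3.6)*100 = 50.45 %

50.45 %


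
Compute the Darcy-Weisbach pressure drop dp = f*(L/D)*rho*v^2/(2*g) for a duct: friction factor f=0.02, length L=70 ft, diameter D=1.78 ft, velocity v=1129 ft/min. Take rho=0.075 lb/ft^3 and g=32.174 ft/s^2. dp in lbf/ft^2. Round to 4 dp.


v_fps = 1129/60 = 18.8167 ft/s
dp = 0.02*(70/1.78)*0.075*18.8167^2/(2*32.174) = 0.3246 lbf/ft^2

0.3246 lbf/ft^2


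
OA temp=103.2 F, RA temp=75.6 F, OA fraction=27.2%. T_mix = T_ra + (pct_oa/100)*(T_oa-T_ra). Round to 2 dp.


T_mix = 75.6 + (27.2/100)*(103.2-75.6) = 83.11 F

83.11 F


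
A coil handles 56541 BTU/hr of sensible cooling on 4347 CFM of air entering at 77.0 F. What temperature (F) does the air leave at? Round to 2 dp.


dT = 56541/(1.08*4347) = 12.0434
T_leave = 77.0 - 12.0434 = 64.96 F

64.96 F


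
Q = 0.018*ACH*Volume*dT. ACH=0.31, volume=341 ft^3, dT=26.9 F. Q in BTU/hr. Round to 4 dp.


Q = 0.018 * 0.31 * 341 * 26.9 = 51.1848 BTU/hr

51.1848 BTU/hr


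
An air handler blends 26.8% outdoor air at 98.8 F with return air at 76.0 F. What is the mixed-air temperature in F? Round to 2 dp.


T_mix = 76.0 + (26.8/100)*(98.8-76.0) = 82.11 F

82.11 F


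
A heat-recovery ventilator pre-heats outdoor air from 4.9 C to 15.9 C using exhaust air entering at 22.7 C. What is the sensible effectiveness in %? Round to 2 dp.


eff = (15.9-4.9)/(22.7-4.9)*100 = 61.80 %

61.80 %


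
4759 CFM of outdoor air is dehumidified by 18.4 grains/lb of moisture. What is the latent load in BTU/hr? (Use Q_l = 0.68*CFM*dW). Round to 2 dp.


Q = 0.68 * 4759 * 18.4 = 59544.61 BTU/hr

59544.61 BTU/hr


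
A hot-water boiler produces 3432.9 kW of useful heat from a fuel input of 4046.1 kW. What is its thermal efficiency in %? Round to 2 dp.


eta = (3432.9/4046.1)*100 = 84.84 %

84.84 %


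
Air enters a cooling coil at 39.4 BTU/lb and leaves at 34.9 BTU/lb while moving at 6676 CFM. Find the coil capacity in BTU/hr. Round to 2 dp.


Q = 4.5 * 6676 * (39.4 - 34.9) = 135189.00 BTU/hr

135189.00 BTU/hr


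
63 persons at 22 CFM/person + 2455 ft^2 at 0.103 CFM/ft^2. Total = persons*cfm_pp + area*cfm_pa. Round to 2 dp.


Total = 63*22 + 2455*0.103 = 1638.87 CFM

1638.87 CFM


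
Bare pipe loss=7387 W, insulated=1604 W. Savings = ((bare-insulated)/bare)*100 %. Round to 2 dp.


Savings = ((7387-1604)/7387)*100 = 78.29 %

78.29 %


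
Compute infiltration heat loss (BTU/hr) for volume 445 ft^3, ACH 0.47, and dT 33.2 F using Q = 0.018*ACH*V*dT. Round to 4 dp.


Q = 0.018 * 0.47 * 445 * 33.2 = 124.9880 BTU/hr

124.9880 BTU/hr


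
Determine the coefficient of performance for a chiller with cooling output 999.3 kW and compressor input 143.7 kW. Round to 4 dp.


COP = 999.3 / 143.7 = 6.9541

6.9541


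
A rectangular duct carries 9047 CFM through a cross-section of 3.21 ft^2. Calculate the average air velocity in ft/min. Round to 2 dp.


V = 9047 / 3.21 = 2818.38 ft/min

2818.38 ft/min


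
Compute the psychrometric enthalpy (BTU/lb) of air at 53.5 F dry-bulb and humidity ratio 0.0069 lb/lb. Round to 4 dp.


h = 0.24*53.5 + 0.0069*(1061+0.444*53.5) = 20.3248 BTU/lb

20.3248 BTU/lb


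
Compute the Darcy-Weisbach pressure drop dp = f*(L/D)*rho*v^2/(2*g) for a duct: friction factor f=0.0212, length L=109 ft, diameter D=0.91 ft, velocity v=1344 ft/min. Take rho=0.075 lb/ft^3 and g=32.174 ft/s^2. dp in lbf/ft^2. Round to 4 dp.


v_fps = 1344/60 = 22.4 ft/s
dp = 0.0212*(109/0.91)*0.075*22.4^2/(2*32.174) = 1.4851 lbf/ft^2

1.4851 lbf/ft^2


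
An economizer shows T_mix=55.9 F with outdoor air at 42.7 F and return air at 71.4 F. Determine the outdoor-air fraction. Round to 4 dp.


frac = (55.9 - 71.4) / (42.7 - 71.4) = 0.5401

0.5401


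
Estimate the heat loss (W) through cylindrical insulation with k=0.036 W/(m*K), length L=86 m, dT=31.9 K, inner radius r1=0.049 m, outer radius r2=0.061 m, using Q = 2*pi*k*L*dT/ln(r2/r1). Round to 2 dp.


Q = 2*pi*0.036*86*31.9/ln(0.061/0.049) = 2832.83 W

2832.83 W


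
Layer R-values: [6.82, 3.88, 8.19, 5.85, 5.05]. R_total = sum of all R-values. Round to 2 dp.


R_total = 6.82 + 3.88 + 8.19 + 5.85 + 5.05 = 29.79

29.79


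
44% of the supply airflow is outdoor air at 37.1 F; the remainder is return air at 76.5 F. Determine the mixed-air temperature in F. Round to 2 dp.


T_mix = 0.44*37.1 + 0.56*76.5 = 59.16 F

59.16 F


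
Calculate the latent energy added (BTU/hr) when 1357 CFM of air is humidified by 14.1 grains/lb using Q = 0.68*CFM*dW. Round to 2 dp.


Q = 0.68 * 1357 * 14.1 = 13010.92 BTU/hr

13010.92 BTU/hr


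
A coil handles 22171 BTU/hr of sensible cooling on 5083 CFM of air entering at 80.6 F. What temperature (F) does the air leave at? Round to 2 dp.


dT = 22171/(1.08*5083) = 4.0387
T_leave = 80.6 - 4.0387 = 76.56 F

76.56 F


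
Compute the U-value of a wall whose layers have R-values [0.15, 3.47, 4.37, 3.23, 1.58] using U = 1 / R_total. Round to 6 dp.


R_total = 0.15 + 3.47 + 4.37 + 3.23 + 1.58 = 12.80
U = 1/12.80 = 0.078125

0.078125


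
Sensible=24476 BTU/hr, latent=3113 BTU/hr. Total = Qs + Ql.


Qt = 24476 + 3113 = 27589 BTU/hr

27589 BTU/hr


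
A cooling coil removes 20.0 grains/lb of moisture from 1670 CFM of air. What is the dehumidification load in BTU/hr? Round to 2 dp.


Q = 0.68 * 1670 * 20.0 = 22712.00 BTU/hr

22712.00 BTU/hr


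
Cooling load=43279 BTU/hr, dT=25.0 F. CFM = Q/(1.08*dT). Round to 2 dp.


CFM = 43279 / (1.08 * 25.0) = 1602.93

1602.93 CFM


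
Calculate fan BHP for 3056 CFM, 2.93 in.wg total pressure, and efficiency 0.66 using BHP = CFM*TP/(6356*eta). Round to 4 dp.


BHP = 3056 * 2.93 / (6356 * 0.66) = 2.1345 hp

2.1345 hp


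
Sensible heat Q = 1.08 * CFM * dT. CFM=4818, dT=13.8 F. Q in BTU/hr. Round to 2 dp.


Q = 1.08 * 4818 * 13.8 = 71807.47 BTU/hr

71807.47 BTU/hr
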